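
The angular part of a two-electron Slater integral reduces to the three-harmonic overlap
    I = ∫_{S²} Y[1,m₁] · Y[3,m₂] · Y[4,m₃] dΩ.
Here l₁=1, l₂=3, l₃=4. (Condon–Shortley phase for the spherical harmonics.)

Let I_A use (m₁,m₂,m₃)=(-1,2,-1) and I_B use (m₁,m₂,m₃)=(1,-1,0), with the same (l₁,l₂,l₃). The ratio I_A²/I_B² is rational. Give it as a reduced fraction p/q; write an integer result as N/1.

1/2

Same 1,3,4: normalisation and zero-m 3j drop out of the ratio.
A: Δ: 0! 2! 6! / 9! → 1/252; sum: t=0:+1/240 = 1/240; 3j²(1 3 4; -1 2 -1) = Δ·Π!·Σ² = 1/84  (sign -1)
B: Δ: 0! 2! 6! / 9! → 1/252; sum: t=0:+1/96 = 1/96; 3j²(1 3 4; 1 -1 0) = Δ·Π!·Σ² = 1/42  (sign +1)
I_A²/I_B² = (1/84)/(1/42) = 1/2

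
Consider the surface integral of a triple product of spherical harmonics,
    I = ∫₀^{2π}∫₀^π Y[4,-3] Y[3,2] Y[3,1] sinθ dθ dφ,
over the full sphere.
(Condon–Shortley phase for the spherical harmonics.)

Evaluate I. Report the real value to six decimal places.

Checks pass: Σm=0; 10 even; l₃=3∈[1,7].
(2·4+1)(2·3+1)(2·3+1) = 441
Δ: 4! 4! 2! / 11! → 1/34650
sum: t=1:−1/72 t=2:+1/16 t=3:−1/72 = 5/144
3j²(4 3 3; 0 0 0) = Δ·Π!·Σ² = 2/77  (sign -1)
sum: t=3:−1/288 t=4:+1/144 = 1/288
3j²(4 3 3; -3 2 1) = Δ·Π!·Σ² = 1/99  (sign +1)
combine: 4πI² = 441·2/77·1/99 = 14/121
take √, sign -1: I = -0.09595473

-0.095955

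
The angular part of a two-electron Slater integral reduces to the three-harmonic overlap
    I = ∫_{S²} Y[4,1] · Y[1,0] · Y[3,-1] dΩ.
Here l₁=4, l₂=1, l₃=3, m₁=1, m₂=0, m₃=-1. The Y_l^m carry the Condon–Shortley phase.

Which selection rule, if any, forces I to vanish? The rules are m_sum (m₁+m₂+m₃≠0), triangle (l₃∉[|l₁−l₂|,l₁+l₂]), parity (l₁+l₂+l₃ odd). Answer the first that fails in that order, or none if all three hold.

none

m₁+m₂+m₃ = 1 + 0 − 1 = 0  ✓
triangle: |4−1|=3 ≤ l₃=3 ≤ 4+1=5  ✓
parity: l₁+l₂+l₃ = 8 is even  ✓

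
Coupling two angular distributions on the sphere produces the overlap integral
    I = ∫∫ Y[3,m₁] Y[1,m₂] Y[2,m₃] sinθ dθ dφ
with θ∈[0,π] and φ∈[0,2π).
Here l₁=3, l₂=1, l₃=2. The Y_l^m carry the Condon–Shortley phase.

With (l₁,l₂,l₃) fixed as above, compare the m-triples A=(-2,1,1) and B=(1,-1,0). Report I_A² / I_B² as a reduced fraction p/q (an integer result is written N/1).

5/3

l's match ⇒ only the (l;m) 3-j factors differ between A and B.
A: triangle coeff Δ(3,1,2) = 1/105; Σ_t [2,2]: t=2:+1/12 = 1/12; (3j)²=2/21 [(3 1 2; -2 1 1)], sign=-1
B: triangle coeff Δ(3,1,2) = 1/105; Σ_t [0,0]: t=0:+1/8 = 1/8; (3j)²=2/35 [(3 1 2; 1 -1 0)], sign=+1
I_A²/I_B² = (2/21)/(2/35) = 5/3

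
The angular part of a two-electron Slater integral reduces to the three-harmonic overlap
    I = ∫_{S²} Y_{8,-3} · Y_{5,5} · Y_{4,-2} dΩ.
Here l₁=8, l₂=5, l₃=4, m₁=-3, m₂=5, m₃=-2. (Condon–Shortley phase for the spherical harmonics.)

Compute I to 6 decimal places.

L=17 odd ⇒ parity kills the (l;000) factor ⇒ I = 0

0.000000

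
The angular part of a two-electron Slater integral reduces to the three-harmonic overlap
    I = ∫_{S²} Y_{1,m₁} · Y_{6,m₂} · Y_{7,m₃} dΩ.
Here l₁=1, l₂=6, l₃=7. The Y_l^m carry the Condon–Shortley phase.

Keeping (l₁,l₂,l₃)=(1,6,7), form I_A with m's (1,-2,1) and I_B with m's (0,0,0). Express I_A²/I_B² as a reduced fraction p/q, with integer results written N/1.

15/49

l's match ⇒ only the (l;m) 3-j factors differ between A and B.
A: triangle coeff Δ(1,6,7) = 1/1365; Σ_t [0,0]: t=0:+1/1935360 = 1/1935360; (3j)²=1/91 [(1 6 7; 1 -2 1)], sign=+1
B: triangle coeff Δ(1,6,7) = 1/1365; Σ_t [0,0]: t=0:+1/518400 = 1/518400; (3j)²=7/195 [(1 6 7; 0 0 0)], sign=-1
I_A²/I_B² = (1/91)/(7/195) = 15/49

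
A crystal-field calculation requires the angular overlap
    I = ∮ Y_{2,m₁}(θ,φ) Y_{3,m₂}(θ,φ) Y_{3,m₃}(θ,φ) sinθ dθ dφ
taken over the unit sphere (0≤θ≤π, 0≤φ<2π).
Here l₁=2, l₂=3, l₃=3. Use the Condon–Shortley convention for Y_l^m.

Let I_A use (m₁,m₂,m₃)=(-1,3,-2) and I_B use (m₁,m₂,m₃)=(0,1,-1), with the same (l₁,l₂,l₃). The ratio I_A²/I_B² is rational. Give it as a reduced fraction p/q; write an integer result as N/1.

25/9

l's match ⇒ only the (l;m) 3-j factors differ between A and B.
A: triangle coeff Δ(2,3,3) = 1/3780; Σ_t [2,2]: t=2:+1/48 = 1/48; (3j)²=5/84 [(2 3 3; -1 3 -2)], sign=-1
B: triangle coeff Δ(2,3,3) = 1/3780; Σ_t [0,2]: t=0:+1/96 t=1:−1/6 t=2:+1/16 = -3/32; (3j)²=3/140 [(2 3 3; 0 1 -1)], sign=-1
I_A²/I_B² = (5/84)/(3/140) = 25/9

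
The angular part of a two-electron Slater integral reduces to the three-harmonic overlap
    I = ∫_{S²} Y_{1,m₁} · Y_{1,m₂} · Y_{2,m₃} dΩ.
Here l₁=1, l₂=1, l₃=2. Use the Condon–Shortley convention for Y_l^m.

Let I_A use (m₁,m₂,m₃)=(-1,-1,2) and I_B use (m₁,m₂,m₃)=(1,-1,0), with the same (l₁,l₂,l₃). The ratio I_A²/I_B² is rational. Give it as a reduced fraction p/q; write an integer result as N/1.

Shared (l₁,l₂,l₃)=(1,1,2): N and (l;000)² cancel in I_A²/I_B².
A: Δ = 0!·2!·2!/5! = 1/30; Racah Σ t=0..0: t=0:+1/4 = 1/4; ⇒ 3j(1 1 2; -1 -1 2)² = 1/5, sgn +1
B: Δ = 0!·2!·2!/5! = 1/30; Racah Σ t=0..0: t=0:+1/4 = 1/4; ⇒ 3j(1 1 2; 1 -1 0)² = 1/30, sgn +1
I_A²/I_B² = (1/5)/(1/30) = 6/1

6/1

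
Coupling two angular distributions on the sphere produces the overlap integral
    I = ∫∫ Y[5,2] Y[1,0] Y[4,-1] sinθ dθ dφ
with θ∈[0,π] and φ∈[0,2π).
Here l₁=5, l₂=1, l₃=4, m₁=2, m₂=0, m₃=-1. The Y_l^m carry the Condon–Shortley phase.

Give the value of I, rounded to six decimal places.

2 + 0 − 1 = 1 ≠ 0: azimuthal integral kills it; I = 0

0.000000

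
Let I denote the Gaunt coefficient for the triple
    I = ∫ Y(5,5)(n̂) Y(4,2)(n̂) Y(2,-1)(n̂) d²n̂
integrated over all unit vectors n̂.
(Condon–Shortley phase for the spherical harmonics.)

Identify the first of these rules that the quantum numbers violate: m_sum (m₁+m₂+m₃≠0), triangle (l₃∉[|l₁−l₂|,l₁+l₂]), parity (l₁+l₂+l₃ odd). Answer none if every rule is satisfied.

m_sum

Σmᵢ = 6  ✗
l₃∈[|l₁−l₂|,l₁+l₂]=[1,9], have l₃=2
Σlᵢ = 11 ⇒ odd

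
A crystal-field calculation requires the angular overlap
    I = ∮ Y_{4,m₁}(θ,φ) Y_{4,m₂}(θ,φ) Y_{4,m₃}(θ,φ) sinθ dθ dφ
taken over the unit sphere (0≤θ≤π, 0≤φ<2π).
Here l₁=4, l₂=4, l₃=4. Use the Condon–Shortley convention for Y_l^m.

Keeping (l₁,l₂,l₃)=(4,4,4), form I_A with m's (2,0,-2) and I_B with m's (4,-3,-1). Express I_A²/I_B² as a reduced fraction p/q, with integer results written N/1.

121/490

Shared (l₁,l₂,l₃)=(4,4,4): N and (l;000)² cancel in I_A²/I_B².
A: Δ = 4!·4!·4!/13! = 1/450450; Racah Σ t=0..2: t=0:+1/2304 t=1:−1/216 t=2:+1/384 = -11/6912; ⇒ 3j(4 4 4; 2 0 -2)² = 11/1638, sgn -1
B: Δ = 4!·4!·4!/13! = 1/450450; Racah Σ t=0..0: t=0:+1/3456 = 1/3456; ⇒ 3j(4 4 4; 4 -3 -1)² = 35/1287, sgn -1
I_A²/I_B² = (11/1638)/(35/1287) = 121/490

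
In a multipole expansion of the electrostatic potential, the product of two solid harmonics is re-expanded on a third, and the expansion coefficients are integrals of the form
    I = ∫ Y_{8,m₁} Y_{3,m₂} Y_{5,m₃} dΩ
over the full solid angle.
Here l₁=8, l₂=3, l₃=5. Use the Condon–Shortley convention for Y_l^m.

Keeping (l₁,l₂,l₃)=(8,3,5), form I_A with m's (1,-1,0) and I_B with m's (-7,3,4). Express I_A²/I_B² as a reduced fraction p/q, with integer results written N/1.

378/715

Shared (l₁,l₂,l₃)=(8,3,5): N and (l;000)² cancel in I_A²/I_B².
A: Δ = 6!·10!·0!/17! = 1/136136; Racah Σ t=2..2: t=2:+1/691200 = 1/691200; ⇒ 3j(8 3 5; 1 -1 0)² = 189/9724, sgn -1
B: Δ = 6!·10!·0!/17! = 1/136136; Racah Σ t=6..6: t=6:+1/261273600 = 1/261273600; ⇒ 3j(8 3 5; -7 3 4)² = 5/136, sgn -1
I_A²/I_B² = (189/9724)/(5/136) = 378/715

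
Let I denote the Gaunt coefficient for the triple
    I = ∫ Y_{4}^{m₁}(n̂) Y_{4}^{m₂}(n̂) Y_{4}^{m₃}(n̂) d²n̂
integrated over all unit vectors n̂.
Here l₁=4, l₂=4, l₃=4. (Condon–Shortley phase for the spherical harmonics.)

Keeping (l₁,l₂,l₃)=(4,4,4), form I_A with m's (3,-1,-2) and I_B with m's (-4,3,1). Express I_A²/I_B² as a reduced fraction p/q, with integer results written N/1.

1/7

Same 4,4,4: normalisation and zero-m 3j drop out of the ratio.
A: Δ: 4! 4! 4! / 13! → 1/450450; sum: t=0:+1/864 t=1:−1/576 = -1/1728; 3j²(4 4 4; 3 -1 -2) = Δ·Π!·Σ² = 5/1287  (sign -1)
B: Δ: 4! 4! 4! / 13! → 1/450450; sum: t=4:+1/3456 = 1/3456; 3j²(4 4 4; -4 3 1) = Δ·Π!·Σ² = 35/1287  (sign -1)
I_A²/I_B² = (5/1287)/(35/1287) = 1/7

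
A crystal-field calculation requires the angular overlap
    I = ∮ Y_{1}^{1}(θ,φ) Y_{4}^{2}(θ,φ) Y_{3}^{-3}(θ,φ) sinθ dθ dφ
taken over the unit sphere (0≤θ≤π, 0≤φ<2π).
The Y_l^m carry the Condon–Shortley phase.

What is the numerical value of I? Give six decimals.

0.061558

Checks pass: Σm=0; 8 even; l₃=3∈[3,5].
(2·1+1)(2·4+1)(2·3+1) = 189
Δ: 2! 0! 6! / 9! → 1/252
sum: t=1:−1/36 = -1/36
3j²(1 4 3; 0 0 0) = Δ·Π!·Σ² = 4/63  (sign +1)
sum: t=0:+1/1440 = 1/1440
3j²(1 4 3; 1 2 -3) = Δ·Π!·Σ² = 1/252  (sign +1)
combine: 4πI² = 189·4/63·1/252 = 1/21
take √, sign +1: I = 0.06155813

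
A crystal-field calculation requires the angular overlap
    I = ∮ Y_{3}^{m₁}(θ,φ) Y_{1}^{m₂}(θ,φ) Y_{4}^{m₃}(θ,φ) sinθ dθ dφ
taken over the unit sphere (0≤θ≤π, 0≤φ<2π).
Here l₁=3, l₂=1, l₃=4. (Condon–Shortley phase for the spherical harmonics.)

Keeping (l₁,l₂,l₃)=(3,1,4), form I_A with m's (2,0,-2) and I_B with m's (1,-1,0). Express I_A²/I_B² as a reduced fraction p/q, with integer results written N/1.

l's match ⇒ only the (l;m) 3-j factors differ between A and B.
A: triangle coeff Δ(3,1,4) = 1/252; Σ_t [0,0]: t=0:+1/120 = 1/120; (3j)²=1/21 [(3 1 4; 2 0 -2)], sign=+1
B: triangle coeff Δ(3,1,4) = 1/252; Σ_t [0,0]: t=0:+1/96 = 1/96; (3j)²=1/42 [(3 1 4; 1 -1 0)], sign=+1
I_A²/I_B² = (1/21)/(1/42) = 2/1

2/1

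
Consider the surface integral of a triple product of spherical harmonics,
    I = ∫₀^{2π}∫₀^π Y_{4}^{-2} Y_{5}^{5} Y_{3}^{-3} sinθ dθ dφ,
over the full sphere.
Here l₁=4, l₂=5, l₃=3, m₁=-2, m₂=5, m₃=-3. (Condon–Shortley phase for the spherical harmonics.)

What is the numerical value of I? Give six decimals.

Checks pass: Σm=0; 12 even; l₃=3∈[1,9].
(2·4+1)(2·5+1)(2·3+1) = 693
Δ: 6! 2! 4! / 13! → 1/180180
sum: t=2:+1/576 t=3:−1/144 t=4:+1/576 = -1/288
3j²(4 5 3; 0 0 0) = Δ·Π!·Σ² = 20/1001  (sign +1)
sum: t=6:+1/34560 = 1/34560
3j²(4 5 3; -2 5 -3) = Δ·Π!·Σ² = 5/286  (sign +1)
combine: 4πI² = 693·20/1001·5/286 = 450/1859
take √, sign +1: I = 0.13879110

0.138791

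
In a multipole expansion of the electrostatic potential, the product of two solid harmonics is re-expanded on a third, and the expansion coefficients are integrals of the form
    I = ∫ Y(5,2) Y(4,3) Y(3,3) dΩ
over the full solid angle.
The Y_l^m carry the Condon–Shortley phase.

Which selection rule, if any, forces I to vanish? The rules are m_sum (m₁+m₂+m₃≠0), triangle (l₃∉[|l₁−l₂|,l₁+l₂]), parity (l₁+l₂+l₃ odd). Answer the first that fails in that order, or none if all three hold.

m_sum

Σmᵢ = 8  ✗
l₃∈[|l₁−l₂|,l₁+l₂]=[1,9], have l₃=3
Σlᵢ = 12 ⇒ even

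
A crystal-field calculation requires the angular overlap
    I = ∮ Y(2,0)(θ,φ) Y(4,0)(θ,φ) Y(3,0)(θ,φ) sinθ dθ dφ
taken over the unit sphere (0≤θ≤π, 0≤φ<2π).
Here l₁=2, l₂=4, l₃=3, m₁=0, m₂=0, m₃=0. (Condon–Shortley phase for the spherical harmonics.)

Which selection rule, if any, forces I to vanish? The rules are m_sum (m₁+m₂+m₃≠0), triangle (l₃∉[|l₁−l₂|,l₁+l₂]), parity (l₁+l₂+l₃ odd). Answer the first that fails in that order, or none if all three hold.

parity

Σmᵢ = 0  ✓
l₃∈[|l₁−l₂|,l₁+l₂]=[2,6], have l₃=3  ✓
Σlᵢ = 9 ⇒ odd  ✗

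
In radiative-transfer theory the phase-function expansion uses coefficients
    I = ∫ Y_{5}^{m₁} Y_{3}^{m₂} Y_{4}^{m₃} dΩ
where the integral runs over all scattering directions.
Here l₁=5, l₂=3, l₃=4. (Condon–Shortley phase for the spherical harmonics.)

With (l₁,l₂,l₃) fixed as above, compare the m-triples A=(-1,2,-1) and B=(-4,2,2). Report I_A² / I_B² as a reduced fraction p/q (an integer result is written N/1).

625/672

Shared (l₁,l₂,l₃)=(5,3,4): N and (l;000)² cancel in I_A²/I_B².
A: Δ = 4!·6!·2!/13! = 1/180180; Racah Σ t=3..4: t=3:−1/432 t=4:+1/1152 = -5/3456; ⇒ 3j(5 3 4; -1 2 -1)² = 625/36036, sgn +1
B: Δ = 4!·6!·2!/13! = 1/180180; Racah Σ t=3..4: t=3:−1/8640 t=4:+1/2880 = 1/4320; ⇒ 3j(5 3 4; -4 2 2)² = 8/429, sgn +1
I_A²/I_B² = (625/36036)/(8/429) = 625/672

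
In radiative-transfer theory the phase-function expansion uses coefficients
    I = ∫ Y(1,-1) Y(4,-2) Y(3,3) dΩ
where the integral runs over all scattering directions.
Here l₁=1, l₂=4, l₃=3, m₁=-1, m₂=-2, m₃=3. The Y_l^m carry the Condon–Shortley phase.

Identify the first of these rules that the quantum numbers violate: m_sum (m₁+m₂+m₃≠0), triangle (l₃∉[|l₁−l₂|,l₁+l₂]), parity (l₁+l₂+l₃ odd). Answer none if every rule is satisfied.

none

m₁+m₂+m₃ = -1 − 2 + 3 = 0  ✓
triangle: |1−4|=3 ≤ l₃=3 ≤ 1+4=5  ✓
parity: l₁+l₂+l₃ = 8 is even  ✓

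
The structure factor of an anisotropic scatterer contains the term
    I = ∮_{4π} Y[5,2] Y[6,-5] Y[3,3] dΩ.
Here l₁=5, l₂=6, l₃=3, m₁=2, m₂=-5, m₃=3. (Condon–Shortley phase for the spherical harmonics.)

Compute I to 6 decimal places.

Rules hold: Σm=0, L=14 even, 1≤3≤11.
N = 11·13·7 = 1001
Δ = 8!·2!·4!/15! = 1/675675
Racah Σ t=3..5: t=3:−1/8640 t=4:+1/2304 t=5:−1/8640 = 7/34560
⇒ 3j(5 6 3; 0 0 0)² = 7/429, sgn -1
Racah Σ t=1..1: t=1:−1/241920 = -1/241920
⇒ 3j(5 6 3; 2 -5 3)² = 2/91, sgn -1
4πI² = N·(3j₀)²·(3jₘ)² = 14/39
I = +1·√(0.358974/4π) = 0.16901560

0.169016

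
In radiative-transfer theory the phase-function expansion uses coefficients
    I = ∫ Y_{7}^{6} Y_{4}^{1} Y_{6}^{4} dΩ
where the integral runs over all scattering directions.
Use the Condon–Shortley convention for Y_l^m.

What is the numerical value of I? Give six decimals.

0.000000

m-sum = 6 + 1 + 4 = 11 ≠ 0 ⇒ I = 0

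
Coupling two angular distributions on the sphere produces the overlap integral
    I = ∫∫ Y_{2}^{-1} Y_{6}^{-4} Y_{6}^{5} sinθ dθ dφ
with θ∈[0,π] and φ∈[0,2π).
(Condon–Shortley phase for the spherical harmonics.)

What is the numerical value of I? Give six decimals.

Checks pass: Σm=0; 14 even; l₃=6∈[4,8].
(2·2+1)(2·6+1)(2·6+1) = 845
Δ: 2! 2! 10! / 15! → 1/90090
sum: t=0:+1/69120 t=1:−1/14400 t=2:+1/69120 = -7/172800
3j²(2 6 6; 0 0 0) = Δ·Π!·Σ² = 14/715  (sign -1)
sum: t=1:−1/725760 t=2:+1/7257600 = -1/806400
3j²(2 6 6; -1 -4 5) = Δ·Π!·Σ² = 27/910  (sign +1)
combine: 4πI² = 845·14/715·27/910 = 27/55
take √, sign -1: I = -0.19764945

-0.197649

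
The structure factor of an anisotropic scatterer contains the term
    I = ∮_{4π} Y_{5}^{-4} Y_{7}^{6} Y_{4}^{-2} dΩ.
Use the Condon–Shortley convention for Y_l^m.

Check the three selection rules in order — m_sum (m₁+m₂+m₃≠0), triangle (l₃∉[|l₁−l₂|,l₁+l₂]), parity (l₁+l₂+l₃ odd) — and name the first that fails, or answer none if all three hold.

none

azimuthal sum: -4 + 6 − 2 = 0  ✓
2 ≤ 4 ≤ 12 (triangle on l)  ✓
L = 5 + 7 + 4 = 16 (even)  ✓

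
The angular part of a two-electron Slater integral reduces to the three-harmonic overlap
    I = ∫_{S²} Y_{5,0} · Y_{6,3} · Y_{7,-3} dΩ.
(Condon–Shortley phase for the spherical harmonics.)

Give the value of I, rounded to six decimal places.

Checks pass: Σm=0; 18 even; l₃=7∈[1,11].
(2·5+1)(2·6+1)(2·7+1) = 2145
Δ: 4! 6! 8! / 19! → 1/174594420
sum: t=0:+1/4147200 t=1:−1/207360 t=2:+1/82944 t=3:−1/207360 t=4:+1/4147200 = 1/345600
3j²(5 6 7; 0 0 0) = Δ·Π!·Σ² = 420/46189  (sign -1)
sum: t=1:−1/11612160 t=2:+1/725760 t=3:−1/414720 t=4:+1/2073600 = -37/58060800
3j²(5 6 7; 0 3 -3) = Δ·Π!·Σ² = 4107/646646  (sign -1)
combine: 4πI² = 2145·420/46189·4107/646646 = 1848150/14919047
take √, sign +1: I = 0.09928717

0.099287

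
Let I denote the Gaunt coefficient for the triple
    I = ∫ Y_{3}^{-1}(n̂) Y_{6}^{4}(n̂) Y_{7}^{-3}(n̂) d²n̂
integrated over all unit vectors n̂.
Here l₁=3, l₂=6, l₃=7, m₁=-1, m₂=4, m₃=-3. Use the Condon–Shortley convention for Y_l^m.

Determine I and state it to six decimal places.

Rules hold: Σm=0, L=16 even, 3≤7≤9.
N = 7·13·15 = 1365
Δ = 2!·4!·10!/17! = 1/2042040
Racah Σ t=0..2: t=0:+1/207360 t=1:−1/57600 t=2:+1/207360 = -1/129600
⇒ 3j(3 6 7; 0 0 0)² = 168/12155, sgn +1
Racah Σ t=0..2: t=0:+1/174182400 t=1:−1/2177280 t=2:+1/645120 = 191/174182400
⇒ 3j(3 6 7; -1 4 -3)² = 36481/2042040, sgn +1
4πI² = N·(3j₀)²·(3jₘ)² = 766101/2272985
I = +1·√(0.337046/4π) = 0.16377205

0.163772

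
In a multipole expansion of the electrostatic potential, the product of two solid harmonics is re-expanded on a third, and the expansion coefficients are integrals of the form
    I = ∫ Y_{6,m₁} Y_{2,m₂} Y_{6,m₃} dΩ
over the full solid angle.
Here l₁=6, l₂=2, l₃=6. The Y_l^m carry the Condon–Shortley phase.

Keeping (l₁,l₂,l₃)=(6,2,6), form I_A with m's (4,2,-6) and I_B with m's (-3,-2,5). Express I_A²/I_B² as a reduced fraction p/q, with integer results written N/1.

Same 6,2,6: normalisation and zero-m 3j drop out of the ratio.
A: Δ: 2! 10! 2! / 15! → 1/90090; sum: t=2:+1/14515200 = 1/14515200; 3j²(6 2 6; 4 2 -6) = Δ·Π!·Σ² = 2/455  (sign +1)
B: Δ: 2! 10! 2! / 15! → 1/90090; sum: t=0:+1/1451520 = 1/1451520; 3j²(6 2 6; -3 -2 5) = Δ·Π!·Σ² = 1/91  (sign -1)
I_A²/I_B² = (2/455)/(1/91) = 2/5

2/5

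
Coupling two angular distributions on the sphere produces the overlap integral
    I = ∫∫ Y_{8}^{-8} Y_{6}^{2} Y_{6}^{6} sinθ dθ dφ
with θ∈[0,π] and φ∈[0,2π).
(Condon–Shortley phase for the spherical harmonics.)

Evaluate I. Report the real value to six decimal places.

0.091807

Rules hold: Σm=0, L=20 even, 2≤6≤14.
N = 17·13·13 = 2873
Δ = 8!·8!·4!/21! = 1/1309458150
Racah Σ t=2..6: t=2:+1/49766400 t=3:−1/3110400 t=4:+1/1327104 t=5:−1/3110400 t=6:+1/49766400 = 1/6635520
⇒ 3j(8 6 6; 0 0 0)² = 350/46189, sgn +1
Racah Σ t=8..8: t=8:+1/39016857600 = 1/39016857600
⇒ 3j(8 6 6; -8 2 6)² = 11/2261, sgn +1
4πI² = N·(3j₀)²·(3jₘ)² = 650/6137
I = +1·√(0.105915/4π) = 0.09180655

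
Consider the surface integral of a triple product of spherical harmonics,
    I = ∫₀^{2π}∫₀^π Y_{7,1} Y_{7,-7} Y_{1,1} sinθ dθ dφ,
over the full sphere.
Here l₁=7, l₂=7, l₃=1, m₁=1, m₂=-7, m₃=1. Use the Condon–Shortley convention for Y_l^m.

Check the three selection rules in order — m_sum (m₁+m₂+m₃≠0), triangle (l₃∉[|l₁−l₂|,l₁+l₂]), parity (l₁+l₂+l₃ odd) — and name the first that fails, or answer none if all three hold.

Σmᵢ = -5  ✗
l₃∈[|l₁−l₂|,l₁+l₂]=[0,14], have l₃=1
Σlᵢ = 15 ⇒ odd

m_sum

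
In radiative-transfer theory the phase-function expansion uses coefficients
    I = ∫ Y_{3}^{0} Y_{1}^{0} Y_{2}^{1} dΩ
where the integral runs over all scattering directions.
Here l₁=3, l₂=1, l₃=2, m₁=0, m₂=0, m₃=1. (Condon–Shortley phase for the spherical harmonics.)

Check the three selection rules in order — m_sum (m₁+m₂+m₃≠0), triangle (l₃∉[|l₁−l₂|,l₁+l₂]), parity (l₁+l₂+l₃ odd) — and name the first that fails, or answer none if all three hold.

m_sum

azimuthal sum: 0 + 0 + 1 = 1  ✗
2 ≤ 2 ≤ 4 (triangle on l)
L = 3 + 1 + 2 = 6 (even)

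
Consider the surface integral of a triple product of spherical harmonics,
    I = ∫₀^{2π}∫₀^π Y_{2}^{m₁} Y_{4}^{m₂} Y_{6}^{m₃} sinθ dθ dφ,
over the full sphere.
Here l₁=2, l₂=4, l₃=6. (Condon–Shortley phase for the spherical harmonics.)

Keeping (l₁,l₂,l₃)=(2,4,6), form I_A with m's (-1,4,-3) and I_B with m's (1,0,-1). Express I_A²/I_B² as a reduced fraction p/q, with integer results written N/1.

l's match ⇒ only the (l;m) 3-j factors differ between A and B.
A: triangle coeff Δ(2,4,6) = 1/6435; Σ_t [0,0]: t=0:+1/241920 = 1/241920; (3j)²=1/715 [(2 4 6; -1 4 -3)], sign=-1
B: triangle coeff Δ(2,4,6) = 1/6435; Σ_t [0,0]: t=0:+1/3456 = 1/3456; (3j)²=35/1287 [(2 4 6; 1 0 -1)], sign=-1
I_A²/I_B² = (1/715)/(35/1287) = 9/175

9/175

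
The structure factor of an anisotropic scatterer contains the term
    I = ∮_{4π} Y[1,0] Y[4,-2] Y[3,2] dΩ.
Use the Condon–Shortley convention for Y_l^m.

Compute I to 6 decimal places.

m-sum 0 ✓  L=8 even ✓  3≤3≤5 ✓
Π(2lᵢ+1) = 3×9×7 = 189
triangle coeff Δ(1,4,3) = 1/252
Σ_t [1,1]: t=1:−1/36 = -1/36
(3j)²=4/63 [(1 4 3; 0 0 0)], sign=+1
Σ_t [1,1]: t=1:−1/120 = -1/120
(3j)²=1/21 [(1 4 3; 0 -2 2)], sign=+1
⇒ 4πI² = 4/7
I = (+1)√(4/7/(4π)) = 0.21324362

0.213244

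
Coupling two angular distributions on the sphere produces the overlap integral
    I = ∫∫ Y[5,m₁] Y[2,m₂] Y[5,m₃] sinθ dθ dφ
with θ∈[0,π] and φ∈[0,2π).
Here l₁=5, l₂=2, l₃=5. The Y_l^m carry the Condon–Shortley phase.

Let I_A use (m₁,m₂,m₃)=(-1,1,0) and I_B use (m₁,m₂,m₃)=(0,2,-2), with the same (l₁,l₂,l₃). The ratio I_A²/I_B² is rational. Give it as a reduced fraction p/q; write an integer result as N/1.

1/28

Shared (l₁,l₂,l₃)=(5,2,5): N and (l;000)² cancel in I_A²/I_B².
A: Δ = 2!·8!·2!/13! = 1/38610; Racah Σ t=1..2: t=1:−1/1440 t=2:+1/1152 = 1/5760; ⇒ 3j(5 2 5; -1 1 0)² = 1/858, sgn -1
B: Δ = 2!·8!·2!/13! = 1/38610; Racah Σ t=2..2: t=2:+1/2880 = 1/2880; ⇒ 3j(5 2 5; 0 2 -2)² = 14/429, sgn -1
I_A²/I_B² = (1/858)/(14/429) = 1/28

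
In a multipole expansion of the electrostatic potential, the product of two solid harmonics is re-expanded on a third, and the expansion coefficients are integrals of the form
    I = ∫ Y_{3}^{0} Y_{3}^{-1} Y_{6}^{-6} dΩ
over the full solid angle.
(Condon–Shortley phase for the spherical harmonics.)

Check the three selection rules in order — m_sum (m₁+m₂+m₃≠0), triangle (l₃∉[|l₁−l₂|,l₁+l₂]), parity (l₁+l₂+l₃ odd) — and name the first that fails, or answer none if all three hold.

m_sum

m₁+m₂+m₃ = 0 − 1 − 6 = -7  ✗
triangle: |3−3|=0 ≤ l₃=6 ≤ 3+3=6
parity: l₁+l₂+l₃ = 12 is even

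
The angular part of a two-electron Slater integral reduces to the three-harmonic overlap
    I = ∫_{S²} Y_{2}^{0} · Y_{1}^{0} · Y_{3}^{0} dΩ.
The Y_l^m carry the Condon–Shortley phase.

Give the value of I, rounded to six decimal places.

0.247767

Rules hold: Σm=0, L=6 even, 1≤3≤3.
N = 5·3·7 = 105
Δ = 0!·4!·2!/7! = 1/105
Racah Σ t=0..0: t=0:+1/4 = 1/4
⇒ 3j(2 1 3; 0 0 0)² = 3/35, sgn -1
(m-triple is (0,0,0) — same symbol as above.)
4πI² = N·(3j₀)²·(3jₘ)² = 27/35
I = +1·√(0.771429/4π) = 0.24776670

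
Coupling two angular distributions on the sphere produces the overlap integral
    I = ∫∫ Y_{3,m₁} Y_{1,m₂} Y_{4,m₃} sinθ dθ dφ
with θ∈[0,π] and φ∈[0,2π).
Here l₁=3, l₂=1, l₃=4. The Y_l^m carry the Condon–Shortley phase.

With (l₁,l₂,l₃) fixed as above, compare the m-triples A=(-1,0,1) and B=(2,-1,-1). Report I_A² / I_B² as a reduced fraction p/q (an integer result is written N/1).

5/1

Shared (l₁,l₂,l₃)=(3,1,4): N and (l;000)² cancel in I_A²/I_B².
A: Δ = 0!·6!·2!/9! = 1/252; Racah Σ t=0..0: t=0:+1/48 = 1/48; ⇒ 3j(3 1 4; -1 0 1)² = 5/84, sgn -1
B: Δ = 0!·6!·2!/9! = 1/252; Racah Σ t=0..0: t=0:+1/240 = 1/240; ⇒ 3j(3 1 4; 2 -1 -1)² = 1/84, sgn -1
I_A²/I_B² = (5/84)/(1/84) = 5/1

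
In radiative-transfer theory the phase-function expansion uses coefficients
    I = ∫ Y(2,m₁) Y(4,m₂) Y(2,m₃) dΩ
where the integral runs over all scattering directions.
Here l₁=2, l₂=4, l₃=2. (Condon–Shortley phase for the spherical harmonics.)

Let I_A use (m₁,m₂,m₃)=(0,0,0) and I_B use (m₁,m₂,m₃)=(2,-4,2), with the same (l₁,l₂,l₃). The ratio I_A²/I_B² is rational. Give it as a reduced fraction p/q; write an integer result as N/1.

18/35

l's match ⇒ only the (l;m) 3-j factors differ between A and B.
A: triangle coeff Δ(2,4,2) = 1/630; Σ_t [2,2]: t=2:+1/16 = 1/16; (3j)²=2/35 [(2 4 2; 0 0 0)], sign=+1
B: triangle coeff Δ(2,4,2) = 1/630; Σ_t [0,0]: t=0:+1/576 = 1/576; (3j)²=1/9 [(2 4 2; 2 -4 2)], sign=+1
I_A²/I_B² = (2/35)/(1/9) = 18/35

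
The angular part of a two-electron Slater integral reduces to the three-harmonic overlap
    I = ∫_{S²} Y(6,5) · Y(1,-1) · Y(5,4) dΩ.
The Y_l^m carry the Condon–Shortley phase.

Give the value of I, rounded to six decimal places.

5 − 1 + 4 = 8 ≠ 0: azimuthal integral kills it; I = 0

0.000000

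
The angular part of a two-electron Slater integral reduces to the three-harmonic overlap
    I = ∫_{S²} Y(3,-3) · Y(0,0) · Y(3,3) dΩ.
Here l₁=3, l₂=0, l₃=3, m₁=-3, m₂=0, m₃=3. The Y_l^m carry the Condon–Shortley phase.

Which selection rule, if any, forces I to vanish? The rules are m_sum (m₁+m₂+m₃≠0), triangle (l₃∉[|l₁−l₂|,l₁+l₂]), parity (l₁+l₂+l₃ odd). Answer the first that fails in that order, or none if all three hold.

none

azimuthal sum: -3 + 0 + 3 = 0  ✓
3 ≤ 3 ≤ 3 (triangle on l)  ✓
L = 3 + 0 + 3 = 6 (even)  ✓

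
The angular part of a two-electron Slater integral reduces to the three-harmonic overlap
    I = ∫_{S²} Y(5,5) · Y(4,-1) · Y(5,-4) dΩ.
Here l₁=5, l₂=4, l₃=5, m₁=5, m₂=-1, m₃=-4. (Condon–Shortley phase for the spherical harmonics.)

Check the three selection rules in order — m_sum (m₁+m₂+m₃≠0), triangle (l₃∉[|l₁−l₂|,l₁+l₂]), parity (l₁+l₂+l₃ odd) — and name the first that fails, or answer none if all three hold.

m₁+m₂+m₃ = 5 − 1 − 4 = 0  ✓
triangle: |5−4|=1 ≤ l₃=5 ≤ 5+4=9  ✓
parity: l₁+l₂+l₃ = 14 is even  ✓

none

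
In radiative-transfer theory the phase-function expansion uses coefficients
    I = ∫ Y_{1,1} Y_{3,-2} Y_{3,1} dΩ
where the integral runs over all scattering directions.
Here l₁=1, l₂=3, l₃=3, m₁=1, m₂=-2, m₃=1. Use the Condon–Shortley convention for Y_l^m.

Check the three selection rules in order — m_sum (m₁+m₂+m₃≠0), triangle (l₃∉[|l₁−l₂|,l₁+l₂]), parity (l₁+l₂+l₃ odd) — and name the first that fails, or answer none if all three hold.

m₁+m₂+m₃ = 1 − 2 + 1 = 0  ✓
triangle: |1−3|=2 ≤ l₃=3 ≤ 1+3=4  ✓
parity: l₁+l₂+l₃ = 7 is odd  ✗

parity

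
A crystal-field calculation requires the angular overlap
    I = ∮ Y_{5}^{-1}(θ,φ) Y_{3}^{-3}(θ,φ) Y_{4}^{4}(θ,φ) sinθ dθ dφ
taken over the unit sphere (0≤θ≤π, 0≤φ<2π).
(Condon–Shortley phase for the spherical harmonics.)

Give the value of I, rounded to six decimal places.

0.050679

m-sum 0 ✓  L=12 even ✓  2≤4≤8 ✓
Π(2lᵢ+1) = 11×7×9 = 693
triangle coeff Δ(5,3,4) = 1/180180
Σ_t [1,3]: t=1:−1/576 t=2:+1/144 t=3:−1/576 = 1/288
(3j)²=20/1001 [(5 3 4; 0 0 0)], sign=+1
Σ_t [0,0]: t=0:+1/34560 = 1/34560
(3j)²=1/429 [(5 3 4; -1 -3 4)], sign=+1
⇒ 4πI² = 60/1859
I = (+1)√(60/1859/(4π)) = 0.05067935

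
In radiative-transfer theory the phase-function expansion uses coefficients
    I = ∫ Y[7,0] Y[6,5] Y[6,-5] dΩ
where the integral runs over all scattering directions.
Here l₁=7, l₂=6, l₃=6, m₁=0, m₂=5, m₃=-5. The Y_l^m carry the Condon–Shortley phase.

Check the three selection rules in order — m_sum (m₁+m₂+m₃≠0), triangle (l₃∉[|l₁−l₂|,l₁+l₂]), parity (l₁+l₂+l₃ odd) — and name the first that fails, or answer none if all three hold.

parity

azimuthal sum: 0 + 5 − 5 = 0  ✓
1 ≤ 6 ≤ 13 (triangle on l)  ✓
L = 7 + 6 + 6 = 19 (odd)  ✗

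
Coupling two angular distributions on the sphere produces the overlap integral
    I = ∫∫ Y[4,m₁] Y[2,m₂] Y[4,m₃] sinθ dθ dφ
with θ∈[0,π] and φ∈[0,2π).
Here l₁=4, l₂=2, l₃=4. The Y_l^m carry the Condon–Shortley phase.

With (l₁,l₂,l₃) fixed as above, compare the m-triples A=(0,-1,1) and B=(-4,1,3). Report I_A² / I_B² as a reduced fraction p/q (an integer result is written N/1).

Same 4,2,4: normalisation and zero-m 3j drop out of the ratio.
A: Δ: 2! 6! 2! / 11! → 1/13860; sum: t=0:+1/96 t=1:−1/72 = -1/288; 3j²(4 2 4; 0 -1 1) = Δ·Π!·Σ² = 1/462  (sign +1)
B: Δ: 2! 6! 2! / 11! → 1/13860; sum: t=2:+1/1440 = 1/1440; 3j²(4 2 4; -4 1 3) = Δ·Π!·Σ² = 7/165  (sign -1)
I_A²/I_B² = (1/462)/(7/165) = 5/98

5/98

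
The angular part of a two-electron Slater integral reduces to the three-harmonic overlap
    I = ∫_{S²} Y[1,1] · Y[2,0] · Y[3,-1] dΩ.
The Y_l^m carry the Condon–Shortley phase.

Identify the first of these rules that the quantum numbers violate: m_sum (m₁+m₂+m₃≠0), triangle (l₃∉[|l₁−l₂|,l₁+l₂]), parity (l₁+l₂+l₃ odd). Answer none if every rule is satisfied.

none

azimuthal sum: 1 + 0 − 1 = 0  ✓
1 ≤ 3 ≤ 3 (triangle on l)  ✓
L = 1 + 2 + 3 = 6 (even)  ✓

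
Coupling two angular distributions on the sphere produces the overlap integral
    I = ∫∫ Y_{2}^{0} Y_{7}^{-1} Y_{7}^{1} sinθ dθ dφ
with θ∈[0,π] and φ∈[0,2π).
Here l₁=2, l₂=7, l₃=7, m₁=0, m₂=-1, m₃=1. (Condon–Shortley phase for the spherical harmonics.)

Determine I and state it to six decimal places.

-0.151274

Rules hold: Σm=0, L=16 even, 5≤7≤9.
N = 5·15·15 = 1125
Δ = 2!·2!·12!/17! = 1/185640
Racah Σ t=0..2: t=0:+1/2419200 t=1:−1/518400 t=2:+1/2419200 = -1/907200
⇒ 3j(2 7 7; 0 0 0)² = 56/3315, sgn +1
Racah Σ t=0..2: t=0:+1/2073600 t=1:−1/604800 t=2:+1/3870720 = -53/58060800
⇒ 3j(2 7 7; 0 -1 1)² = 2809/185640, sgn -1
4πI² = N·(3j₀)²·(3jₘ)² = 14045/48841
I = -1·√(0.287566/4π) = -0.15127378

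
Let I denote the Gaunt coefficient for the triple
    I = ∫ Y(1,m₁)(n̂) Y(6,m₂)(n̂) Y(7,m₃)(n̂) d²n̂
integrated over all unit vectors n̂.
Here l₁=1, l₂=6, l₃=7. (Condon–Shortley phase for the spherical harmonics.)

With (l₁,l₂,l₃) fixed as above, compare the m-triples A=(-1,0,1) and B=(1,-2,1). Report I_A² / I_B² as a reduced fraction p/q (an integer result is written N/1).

28/15

Shared (l₁,l₂,l₃)=(1,6,7): N and (l;000)² cancel in I_A²/I_B².
A: Δ = 0!·2!·12!/15! = 1/1365; Racah Σ t=0..0: t=0:+1/1036800 = 1/1036800; ⇒ 3j(1 6 7; -1 0 1)² = 4/195, sgn +1
B: Δ = 0!·2!·12!/15! = 1/1365; Racah Σ t=0..0: t=0:+1/1935360 = 1/1935360; ⇒ 3j(1 6 7; 1 -2 1)² = 1/91, sgn +1
I_A²/I_B² = (4/195)/(1/91) = 28/15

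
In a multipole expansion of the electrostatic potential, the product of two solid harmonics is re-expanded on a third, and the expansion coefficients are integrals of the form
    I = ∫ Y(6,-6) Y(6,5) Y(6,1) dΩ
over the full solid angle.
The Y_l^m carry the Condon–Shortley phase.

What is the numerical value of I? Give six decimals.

Rules hold: Σm=0, L=18 even, 0≤6≤12.
N = 13·13·13 = 2197
Δ = 6!·6!·6!/19! = 1/325909584
Racah Σ t=0..6: t=0:+1/373248000 t=1:−1/1728000 t=2:+1/110592 t=3:−1/46656 t=4:+1/110592 t=5:−1/1728000 t=6:+1/373248000 = -7/1555200
⇒ 3j(6 6 6; 0 0 0)² = 400/46189, sgn -1
Racah Σ t=6..6: t=6:+1/62208000 = 1/62208000
⇒ 3j(6 6 6; -6 5 1)² = 77/8398, sgn -1
4πI² = N·(3j₀)²·(3jₘ)² = 18200/104329
I = +1·√(0.174448/4π) = 0.11782250

0.117823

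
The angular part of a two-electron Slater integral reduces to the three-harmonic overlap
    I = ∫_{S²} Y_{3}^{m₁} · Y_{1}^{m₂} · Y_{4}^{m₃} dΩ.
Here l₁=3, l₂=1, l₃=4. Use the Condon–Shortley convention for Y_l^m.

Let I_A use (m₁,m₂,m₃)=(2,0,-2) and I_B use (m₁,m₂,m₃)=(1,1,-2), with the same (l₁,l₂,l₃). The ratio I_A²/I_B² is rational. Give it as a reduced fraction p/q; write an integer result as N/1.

4/5

Same 3,1,4: normalisation and zero-m 3j drop out of the ratio.
A: Δ: 0! 6! 2! / 9! → 1/252; sum: t=0:+1/120 = 1/120; 3j²(3 1 4; 2 0 -2) = Δ·Π!·Σ² = 1/21  (sign +1)
B: Δ: 0! 6! 2! / 9! → 1/252; sum: t=0:+1/96 = 1/96; 3j²(3 1 4; 1 1 -2) = Δ·Π!·Σ² = 5/84  (sign +1)
I_A²/I_B² = (1/21)/(5/84) = 4/5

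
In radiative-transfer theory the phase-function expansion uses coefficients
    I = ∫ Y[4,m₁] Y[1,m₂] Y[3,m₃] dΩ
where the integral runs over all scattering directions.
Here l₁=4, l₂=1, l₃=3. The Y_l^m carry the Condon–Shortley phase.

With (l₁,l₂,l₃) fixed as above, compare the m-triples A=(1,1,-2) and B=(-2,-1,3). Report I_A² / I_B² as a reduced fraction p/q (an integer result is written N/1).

l's match ⇒ only the (l;m) 3-j factors differ between A and B.
A: triangle coeff Δ(4,1,3) = 1/252; Σ_t [2,2]: t=2:+1/240 = 1/240; (3j)²=1/84 [(4 1 3; 1 1 -2)], sign=-1
B: triangle coeff Δ(4,1,3) = 1/252; Σ_t [0,0]: t=0:+1/1440 = 1/1440; (3j)²=1/252 [(4 1 3; -2 -1 3)], sign=+1
I_A²/I_B² = (1/84)/(1/252) = 3/1

3/1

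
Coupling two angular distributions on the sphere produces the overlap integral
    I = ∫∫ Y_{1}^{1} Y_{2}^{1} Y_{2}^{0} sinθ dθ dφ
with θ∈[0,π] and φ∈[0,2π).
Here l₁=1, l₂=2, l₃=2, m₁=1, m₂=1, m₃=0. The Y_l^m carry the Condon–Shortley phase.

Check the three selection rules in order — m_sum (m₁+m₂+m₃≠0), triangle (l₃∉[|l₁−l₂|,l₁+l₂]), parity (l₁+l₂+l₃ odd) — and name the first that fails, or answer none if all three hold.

Σmᵢ = 2  ✗
l₃∈[|l₁−l₂|,l₁+l₂]=[1,3], have l₃=2
Σlᵢ = 5 ⇒ odd

m_sum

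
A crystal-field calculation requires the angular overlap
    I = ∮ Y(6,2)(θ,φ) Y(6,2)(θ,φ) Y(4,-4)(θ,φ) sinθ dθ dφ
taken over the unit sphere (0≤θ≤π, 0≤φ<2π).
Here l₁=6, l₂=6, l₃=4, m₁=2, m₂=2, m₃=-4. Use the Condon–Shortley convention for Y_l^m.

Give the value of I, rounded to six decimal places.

Checks pass: Σm=0; 16 even; l₃=4∈[0,12].
(2·6+1)(2·6+1)(2·4+1) = 1521
Δ: 8! 4! 4! / 17! → 1/15315300
sum: t=2:+1/829440 t=3:−1/25920 t=4:+1/9216 t=5:−1/25920 t=6:+1/829440 = 7/207360
3j²(6 6 4; 0 0 0) = Δ·Π!·Σ² = 28/2431  (sign +1)
sum: t=4:+1/331776 = 1/331776
3j²(6 6 4; 2 2 -4) = Δ·Π!·Σ² = 490/21879  (sign +1)
combine: 4πI² = 1521·28/2431·490/21879 = 13720/34969
take √, sign +1: I = 0.17669755

0.176698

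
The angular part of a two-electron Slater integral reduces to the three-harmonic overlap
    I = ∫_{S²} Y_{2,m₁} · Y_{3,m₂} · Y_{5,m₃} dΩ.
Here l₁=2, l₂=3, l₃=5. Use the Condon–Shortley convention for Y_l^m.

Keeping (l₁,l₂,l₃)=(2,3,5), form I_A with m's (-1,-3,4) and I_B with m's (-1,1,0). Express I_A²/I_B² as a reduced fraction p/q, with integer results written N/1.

Shared (l₁,l₂,l₃)=(2,3,5): N and (l;000)² cancel in I_A²/I_B².
A: Δ = 0!·4!·6!/11! = 1/2310; Racah Σ t=0..0: t=0:+1/4320 = 1/4320; ⇒ 3j(2 3 5; -1 -3 4)² = 2/55, sgn -1
B: Δ = 0!·4!·6!/11! = 1/2310; Racah Σ t=0..0: t=0:+1/288 = 1/288; ⇒ 3j(2 3 5; -1 1 0)² = 5/231, sgn -1
I_A²/I_B² = (2/55)/(5/231) = 42/25

42/25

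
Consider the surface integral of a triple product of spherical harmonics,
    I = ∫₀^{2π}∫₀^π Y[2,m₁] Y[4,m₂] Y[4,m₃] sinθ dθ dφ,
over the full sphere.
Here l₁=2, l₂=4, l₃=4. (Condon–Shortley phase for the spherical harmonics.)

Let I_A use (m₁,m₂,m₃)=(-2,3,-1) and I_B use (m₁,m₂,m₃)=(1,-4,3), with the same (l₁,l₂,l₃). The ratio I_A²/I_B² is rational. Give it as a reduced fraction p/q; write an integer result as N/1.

Same 2,4,4: normalisation and zero-m 3j drop out of the ratio.
A: Δ: 2! 2! 6! / 11! → 1/13860; sum: t=2:+1/480 = 1/480; 3j²(2 4 4; -2 3 -1) = Δ·Π!·Σ² = 3/110  (sign -1)
B: Δ: 2! 2! 6! / 11! → 1/13860; sum: t=0:+1/1440 = 1/1440; 3j²(2 4 4; 1 -4 3) = Δ·Π!·Σ² = 7/165  (sign -1)
I_A²/I_B² = (3/110)/(7/165) = 9/14

9/14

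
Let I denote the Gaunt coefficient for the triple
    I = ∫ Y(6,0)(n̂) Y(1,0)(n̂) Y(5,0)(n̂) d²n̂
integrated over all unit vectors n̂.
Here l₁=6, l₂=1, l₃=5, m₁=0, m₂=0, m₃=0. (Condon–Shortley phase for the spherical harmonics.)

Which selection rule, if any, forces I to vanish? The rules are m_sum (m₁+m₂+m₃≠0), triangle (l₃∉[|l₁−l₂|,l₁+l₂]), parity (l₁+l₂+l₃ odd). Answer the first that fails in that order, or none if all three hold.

m₁+m₂+m₃ = 0 + 0 + 0 = 0  ✓
triangle: |6−1|=5 ≤ l₃=5 ≤ 6+1=7  ✓
parity: l₁+l₂+l₃ = 12 is even  ✓

none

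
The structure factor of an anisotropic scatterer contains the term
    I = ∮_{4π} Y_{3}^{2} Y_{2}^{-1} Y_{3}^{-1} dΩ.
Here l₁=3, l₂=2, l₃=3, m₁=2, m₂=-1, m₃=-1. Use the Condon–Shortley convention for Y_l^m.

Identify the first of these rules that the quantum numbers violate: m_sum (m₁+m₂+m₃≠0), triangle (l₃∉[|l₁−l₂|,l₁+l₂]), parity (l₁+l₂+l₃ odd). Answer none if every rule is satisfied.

m₁+m₂+m₃ = 2 − 1 − 1 = 0  ✓
triangle: |3−2|=1 ≤ l₃=3 ≤ 3+2=5  ✓
parity: l₁+l₂+l₃ = 8 is even  ✓

none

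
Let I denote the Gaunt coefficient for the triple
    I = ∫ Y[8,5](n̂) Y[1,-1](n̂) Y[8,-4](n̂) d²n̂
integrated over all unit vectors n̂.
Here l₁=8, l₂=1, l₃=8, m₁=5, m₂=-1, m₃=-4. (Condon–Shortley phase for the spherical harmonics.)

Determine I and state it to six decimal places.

Σlᵢ=17 odd — θ-integrand is odd under cosθ→−cosθ; I=0

0.000000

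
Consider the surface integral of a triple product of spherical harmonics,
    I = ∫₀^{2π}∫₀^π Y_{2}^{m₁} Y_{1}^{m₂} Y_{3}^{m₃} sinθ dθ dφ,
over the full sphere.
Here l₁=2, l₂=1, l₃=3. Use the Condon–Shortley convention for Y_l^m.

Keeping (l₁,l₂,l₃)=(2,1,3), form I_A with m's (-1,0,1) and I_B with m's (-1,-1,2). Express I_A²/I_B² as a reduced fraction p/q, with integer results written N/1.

4/5

l's match ⇒ only the (l;m) 3-j factors differ between A and B.
A: triangle coeff Δ(2,1,3) = 1/105; Σ_t [0,0]: t=0:+1/6 = 1/6; (3j)²=8/105 [(2 1 3; -1 0 1)], sign=+1
B: triangle coeff Δ(2,1,3) = 1/105; Σ_t [0,0]: t=0:+1/12 = 1/12; (3j)²=2/21 [(2 1 3; -1 -1 2)], sign=-1
I_A²/I_B² = (8/105)/(2/21) = 4/5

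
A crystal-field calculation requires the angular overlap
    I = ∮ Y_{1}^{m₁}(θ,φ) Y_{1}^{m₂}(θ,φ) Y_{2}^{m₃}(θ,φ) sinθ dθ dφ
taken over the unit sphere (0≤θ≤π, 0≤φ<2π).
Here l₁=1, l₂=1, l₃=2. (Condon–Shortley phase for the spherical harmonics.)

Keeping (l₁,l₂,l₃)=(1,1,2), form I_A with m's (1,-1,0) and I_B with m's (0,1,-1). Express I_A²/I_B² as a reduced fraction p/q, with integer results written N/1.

1/3

l's match ⇒ only the (l;m) 3-j factors differ between A and B.
A: triangle coeff Δ(1,1,2) = 1/30; Σ_t [0,0]: t=0:+1/4 = 1/4; (3j)²=1/30 [(1 1 2; 1 -1 0)], sign=+1
B: triangle coeff Δ(1,1,2) = 1/30; Σ_t [0,0]: t=0:+1/2 = 1/2; (3j)²=1/10 [(1 1 2; 0 1 -1)], sign=-1
I_A²/I_B² = (1/30)/(1/10) = 1/3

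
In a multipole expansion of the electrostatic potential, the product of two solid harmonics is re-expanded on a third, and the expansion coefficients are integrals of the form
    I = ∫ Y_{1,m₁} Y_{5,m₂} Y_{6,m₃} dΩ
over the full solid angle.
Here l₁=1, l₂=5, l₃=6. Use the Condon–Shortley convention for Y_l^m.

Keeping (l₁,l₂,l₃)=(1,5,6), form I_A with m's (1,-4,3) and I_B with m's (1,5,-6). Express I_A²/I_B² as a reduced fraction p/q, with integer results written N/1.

Same 1,5,6: normalisation and zero-m 3j drop out of the ratio.
A: Δ: 0! 2! 10! / 13! → 1/858; sum: t=0:+1/725760 = 1/725760; 3j²(1 5 6; 1 -4 3) = Δ·Π!·Σ² = 1/286  (sign -1)
B: Δ: 0! 2! 10! / 13! → 1/858; sum: t=0:+1/7257600 = 1/7257600; 3j²(1 5 6; 1 5 -6) = Δ·Π!·Σ² = 1/13  (sign +1)
I_A²/I_B² = (1/286)/(1/13) = 1/22

1/22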